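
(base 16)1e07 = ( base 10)7687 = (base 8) 17007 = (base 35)69M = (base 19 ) 125b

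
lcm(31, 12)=372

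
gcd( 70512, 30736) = 1808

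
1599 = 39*41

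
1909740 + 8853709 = 10763449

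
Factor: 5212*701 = 2^2*701^1*1303^1 =3653612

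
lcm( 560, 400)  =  2800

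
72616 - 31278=41338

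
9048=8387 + 661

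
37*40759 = 1508083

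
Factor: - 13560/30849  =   - 2^3*5^1*7^(-1 )*13^(  -  1) = - 40/91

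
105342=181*582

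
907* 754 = 683878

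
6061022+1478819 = 7539841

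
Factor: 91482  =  2^1*3^1*79^1*193^1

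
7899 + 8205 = 16104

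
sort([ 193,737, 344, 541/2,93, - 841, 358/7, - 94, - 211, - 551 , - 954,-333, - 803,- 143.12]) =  [-954, - 841, - 803,  -  551, - 333, - 211,-143.12, - 94 , 358/7,93,193, 541/2,344,737] 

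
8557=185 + 8372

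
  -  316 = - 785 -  - 469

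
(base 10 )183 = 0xB7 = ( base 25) 78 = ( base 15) C3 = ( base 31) 5s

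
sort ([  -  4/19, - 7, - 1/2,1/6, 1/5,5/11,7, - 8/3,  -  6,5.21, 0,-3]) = [-7,-6, - 3, - 8/3,- 1/2, - 4/19,0, 1/6,  1/5, 5/11,  5.21,7] 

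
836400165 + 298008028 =1134408193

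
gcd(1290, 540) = 30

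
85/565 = 17/113 = 0.15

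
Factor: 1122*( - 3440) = - 2^5*3^1*5^1*11^1*17^1*43^1 = -  3859680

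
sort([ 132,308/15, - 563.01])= [ - 563.01, 308/15,132 ] 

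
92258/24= 46129/12=3844.08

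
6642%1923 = 873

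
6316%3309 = 3007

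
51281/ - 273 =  - 188 + 43/273 = - 187.84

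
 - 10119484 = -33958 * 298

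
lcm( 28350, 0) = 0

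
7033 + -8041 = -1008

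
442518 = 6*73753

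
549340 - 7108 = 542232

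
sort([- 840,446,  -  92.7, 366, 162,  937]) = [ - 840, - 92.7, 162, 366, 446, 937]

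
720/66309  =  240/22103 = 0.01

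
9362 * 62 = 580444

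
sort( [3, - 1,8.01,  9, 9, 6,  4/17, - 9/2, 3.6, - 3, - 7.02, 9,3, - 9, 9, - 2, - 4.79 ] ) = [ - 9, - 7.02, - 4.79,- 9/2, - 3, - 2, - 1, 4/17,3,  3, 3.6,6, 8.01, 9, 9, 9 , 9]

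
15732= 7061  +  8671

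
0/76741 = 0 = 0.00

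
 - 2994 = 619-3613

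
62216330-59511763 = 2704567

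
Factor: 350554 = 2^1*175277^1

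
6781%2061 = 598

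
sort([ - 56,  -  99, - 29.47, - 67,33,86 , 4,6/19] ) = [ - 99, - 67, - 56, - 29.47, 6/19,  4, 33, 86]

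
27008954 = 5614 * 4811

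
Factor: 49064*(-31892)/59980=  - 2^3*5^( - 1 )*7^1*17^1*67^1*2999^( - 1)*6133^1 = - 391187272/14995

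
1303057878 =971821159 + 331236719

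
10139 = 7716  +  2423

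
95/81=1 + 14/81 =1.17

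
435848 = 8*54481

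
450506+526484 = 976990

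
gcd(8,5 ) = 1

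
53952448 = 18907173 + 35045275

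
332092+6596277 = 6928369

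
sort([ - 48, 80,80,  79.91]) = [ - 48, 79.91,80,80 ]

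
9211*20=184220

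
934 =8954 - 8020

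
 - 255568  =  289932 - 545500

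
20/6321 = 20/6321 = 0.00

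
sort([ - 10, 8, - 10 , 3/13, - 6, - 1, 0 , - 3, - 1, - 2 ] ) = [ - 10 ,-10 , - 6, - 3, - 2,-1 , - 1,  0,3/13,8] 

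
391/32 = 12 + 7/32=12.22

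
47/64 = 47/64 = 0.73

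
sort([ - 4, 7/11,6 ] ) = [ - 4, 7/11,  6]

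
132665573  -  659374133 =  - 526708560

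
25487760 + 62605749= 88093509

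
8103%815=768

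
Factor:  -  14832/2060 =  - 2^2*3^2*5^( - 1) = - 36/5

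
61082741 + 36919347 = 98002088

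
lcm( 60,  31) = 1860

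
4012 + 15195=19207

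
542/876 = 271/438 = 0.62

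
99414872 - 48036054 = 51378818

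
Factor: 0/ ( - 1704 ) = 0^1 = 0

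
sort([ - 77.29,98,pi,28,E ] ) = [ -77.29 , E,  pi,28,98 ]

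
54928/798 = 27464/399 = 68.83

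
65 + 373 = 438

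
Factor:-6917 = - 6917^1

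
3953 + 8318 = 12271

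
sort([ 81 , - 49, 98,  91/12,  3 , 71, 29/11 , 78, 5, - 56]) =[ - 56 ,-49, 29/11, 3,5, 91/12, 71,  78, 81,98]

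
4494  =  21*214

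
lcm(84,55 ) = 4620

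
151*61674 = 9312774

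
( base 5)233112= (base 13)3b64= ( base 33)7ri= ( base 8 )20524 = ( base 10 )8532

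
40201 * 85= 3417085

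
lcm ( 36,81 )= 324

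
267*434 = 115878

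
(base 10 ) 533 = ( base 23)104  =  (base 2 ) 1000010101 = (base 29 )IB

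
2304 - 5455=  - 3151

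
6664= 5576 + 1088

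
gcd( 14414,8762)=2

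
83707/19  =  83707/19 = 4405.63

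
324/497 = 324/497 = 0.65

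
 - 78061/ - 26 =3002 + 9/26= 3002.35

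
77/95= 77/95 = 0.81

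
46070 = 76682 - 30612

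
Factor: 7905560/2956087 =2^3 * 5^1 * 13^1* 23^1*661^1*1399^( - 1)*2113^( - 1)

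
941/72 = 13+5/72 = 13.07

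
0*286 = 0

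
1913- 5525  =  -3612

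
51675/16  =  3229 + 11/16 = 3229.69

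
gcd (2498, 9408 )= 2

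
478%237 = 4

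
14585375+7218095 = 21803470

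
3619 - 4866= - 1247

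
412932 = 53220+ 359712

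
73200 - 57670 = 15530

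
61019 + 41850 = 102869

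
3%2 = 1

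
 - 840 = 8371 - 9211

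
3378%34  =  12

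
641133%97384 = 56829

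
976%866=110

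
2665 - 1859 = 806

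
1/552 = 1/552 =0.00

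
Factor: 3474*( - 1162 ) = - 2^2*3^2*7^1*83^1*193^1 = - 4036788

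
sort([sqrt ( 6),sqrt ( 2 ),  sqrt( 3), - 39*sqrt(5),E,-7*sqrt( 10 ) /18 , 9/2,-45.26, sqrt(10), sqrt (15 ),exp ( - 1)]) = [-39*sqrt(5 ),  -  45.26,-7 * sqrt( 10) /18,exp( - 1),sqrt(2) , sqrt(3),sqrt(6), E,sqrt( 10),sqrt(15),9/2]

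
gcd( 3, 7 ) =1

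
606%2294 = 606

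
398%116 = 50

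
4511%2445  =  2066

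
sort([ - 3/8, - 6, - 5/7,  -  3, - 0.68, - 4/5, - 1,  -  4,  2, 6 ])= [-6, - 4,  -  3,-1,-4/5, - 5/7, - 0.68,  -  3/8, 2,6] 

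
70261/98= 70261/98=716.95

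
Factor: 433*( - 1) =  - 433 = - 433^1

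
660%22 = 0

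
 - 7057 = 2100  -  9157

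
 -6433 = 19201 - 25634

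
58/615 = 58/615=0.09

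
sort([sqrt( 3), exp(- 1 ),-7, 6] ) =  [-7,exp( -1), sqrt( 3),6 ] 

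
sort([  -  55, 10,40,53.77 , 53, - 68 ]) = [  -  68, - 55,10  ,  40, 53,  53.77] 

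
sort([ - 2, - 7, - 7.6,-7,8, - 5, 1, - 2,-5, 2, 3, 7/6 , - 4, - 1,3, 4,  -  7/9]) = [ - 7.6,-7, - 7, - 5, - 5, - 4, - 2, - 2, - 1, - 7/9,1 , 7/6, 2 , 3, 3, 4, 8] 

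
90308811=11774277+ 78534534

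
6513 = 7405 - 892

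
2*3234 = 6468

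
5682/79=5682/79 =71.92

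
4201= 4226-25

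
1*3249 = 3249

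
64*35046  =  2242944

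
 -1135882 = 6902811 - 8038693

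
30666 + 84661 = 115327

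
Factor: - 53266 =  -2^1*26633^1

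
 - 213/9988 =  - 213/9988 = -0.02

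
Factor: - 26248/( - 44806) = 13124/22403=2^2*17^1 * 43^( - 1)*193^1 * 521^ (-1)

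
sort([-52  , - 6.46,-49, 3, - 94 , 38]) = [-94  , - 52, -49,-6.46,3,38 ] 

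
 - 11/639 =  - 11/639  =  -0.02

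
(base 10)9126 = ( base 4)2032212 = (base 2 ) 10001110100110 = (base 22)iii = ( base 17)1E9E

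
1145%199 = 150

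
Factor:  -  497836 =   -  2^2*124459^1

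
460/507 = 460/507 = 0.91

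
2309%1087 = 135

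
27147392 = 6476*4192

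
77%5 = 2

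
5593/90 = 5593/90 = 62.14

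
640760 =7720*83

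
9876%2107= 1448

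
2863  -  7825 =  - 4962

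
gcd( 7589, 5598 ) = 1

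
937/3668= 937/3668 = 0.26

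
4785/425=957/85 = 11.26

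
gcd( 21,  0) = 21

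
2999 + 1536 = 4535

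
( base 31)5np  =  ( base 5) 134133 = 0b1010110100111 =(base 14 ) 203d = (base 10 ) 5543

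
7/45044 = 7/45044  =  0.00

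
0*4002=0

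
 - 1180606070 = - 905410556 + -275195514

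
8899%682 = 33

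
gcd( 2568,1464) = 24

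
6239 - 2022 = 4217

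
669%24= 21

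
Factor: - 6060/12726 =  - 10/21 = - 2^1*3^ (-1)*5^1*7^( - 1 ) 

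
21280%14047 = 7233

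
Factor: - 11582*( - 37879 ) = 2^1*5791^1*37879^1 = 438714578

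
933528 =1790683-857155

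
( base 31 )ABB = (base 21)11C8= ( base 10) 9962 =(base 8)23352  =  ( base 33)94T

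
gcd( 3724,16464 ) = 196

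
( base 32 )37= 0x67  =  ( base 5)403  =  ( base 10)103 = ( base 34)31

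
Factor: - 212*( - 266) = 56392 = 2^3*7^1*19^1*53^1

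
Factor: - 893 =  - 19^1*47^1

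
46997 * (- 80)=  - 3759760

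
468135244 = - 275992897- - 744128141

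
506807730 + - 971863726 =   -  465055996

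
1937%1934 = 3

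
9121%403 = 255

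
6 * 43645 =261870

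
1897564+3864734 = 5762298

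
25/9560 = 5/1912 = 0.00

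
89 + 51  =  140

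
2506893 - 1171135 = 1335758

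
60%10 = 0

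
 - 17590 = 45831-63421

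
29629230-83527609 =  - 53898379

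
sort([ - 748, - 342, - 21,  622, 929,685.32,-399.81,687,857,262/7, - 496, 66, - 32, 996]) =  [ - 748, - 496, - 399.81, - 342, - 32, - 21,  262/7 , 66, 622, 685.32, 687, 857, 929,996] 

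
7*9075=63525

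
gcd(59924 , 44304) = 284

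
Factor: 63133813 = 63133813^1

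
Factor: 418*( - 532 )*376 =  - 83613376 = - 2^6*7^1 * 11^1*19^2*47^1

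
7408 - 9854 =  - 2446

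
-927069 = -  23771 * 39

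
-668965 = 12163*(- 55)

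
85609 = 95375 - 9766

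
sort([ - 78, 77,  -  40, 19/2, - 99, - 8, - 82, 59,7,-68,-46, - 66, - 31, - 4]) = [ - 99, - 82, -78, -68, - 66, - 46, - 40, - 31,-8, - 4, 7,19/2,  59,  77]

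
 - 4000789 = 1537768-5538557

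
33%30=3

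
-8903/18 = - 495  +  7/18 = - 494.61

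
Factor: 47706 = 2^1*3^1 *7951^1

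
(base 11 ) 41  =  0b101101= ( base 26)1J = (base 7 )63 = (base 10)45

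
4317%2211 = 2106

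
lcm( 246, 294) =12054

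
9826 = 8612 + 1214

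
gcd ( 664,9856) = 8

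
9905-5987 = 3918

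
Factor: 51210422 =2^1*89^1*173^1*1663^1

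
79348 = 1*79348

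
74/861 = 74/861 = 0.09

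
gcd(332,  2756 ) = 4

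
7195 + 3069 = 10264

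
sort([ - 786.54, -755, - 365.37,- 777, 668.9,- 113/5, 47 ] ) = [ - 786.54, - 777, -755  , - 365.37,  -  113/5, 47, 668.9]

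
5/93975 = 1/18795 = 0.00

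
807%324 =159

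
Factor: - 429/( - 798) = 2^(  -  1 ) *7^( - 1)*11^1*13^1*19^( - 1)  =  143/266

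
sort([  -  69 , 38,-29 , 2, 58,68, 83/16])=[ - 69, - 29, 2,83/16,38 , 58,68] 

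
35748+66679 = 102427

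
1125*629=707625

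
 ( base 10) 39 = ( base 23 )1G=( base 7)54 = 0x27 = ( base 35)14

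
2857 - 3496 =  - 639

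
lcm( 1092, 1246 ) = 97188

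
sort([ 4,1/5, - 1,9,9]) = [-1, 1/5,4, 9,9] 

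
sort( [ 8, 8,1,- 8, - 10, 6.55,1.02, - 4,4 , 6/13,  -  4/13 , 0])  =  [ - 10, - 8,-4, - 4/13, 0,6/13,1,1.02, 4, 6.55,8,8 ] 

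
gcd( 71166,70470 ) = 174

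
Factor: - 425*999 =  - 3^3*5^2 * 17^1*37^1 = - 424575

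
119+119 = 238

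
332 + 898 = 1230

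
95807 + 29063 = 124870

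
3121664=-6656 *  (-469)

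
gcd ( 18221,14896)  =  133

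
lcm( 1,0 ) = 0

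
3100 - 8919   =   - 5819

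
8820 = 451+8369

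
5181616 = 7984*649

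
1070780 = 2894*370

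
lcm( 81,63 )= 567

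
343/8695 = 343/8695 = 0.04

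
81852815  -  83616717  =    -  1763902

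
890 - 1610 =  - 720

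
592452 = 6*98742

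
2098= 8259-6161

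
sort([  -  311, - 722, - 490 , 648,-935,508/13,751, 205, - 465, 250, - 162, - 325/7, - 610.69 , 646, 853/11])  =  [-935, - 722, - 610.69, - 490,-465 , - 311, - 162, -325/7,508/13, 853/11,205,250, 646, 648, 751]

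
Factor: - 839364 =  - 2^2*3^1*113^1*619^1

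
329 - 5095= - 4766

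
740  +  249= 989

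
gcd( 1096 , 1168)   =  8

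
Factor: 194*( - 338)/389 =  - 65572/389  =  - 2^2 *13^2 * 97^1  *  389^(- 1)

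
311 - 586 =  - 275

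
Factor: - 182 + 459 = 277=277^1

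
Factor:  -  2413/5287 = - 17^ ( - 1)*19^1*127^1*311^ (-1)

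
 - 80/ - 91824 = 5/5739 = 0.00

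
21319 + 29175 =50494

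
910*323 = 293930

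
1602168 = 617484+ 984684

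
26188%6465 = 328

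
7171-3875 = 3296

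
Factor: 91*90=8190 = 2^1 * 3^2*5^1*7^1*13^1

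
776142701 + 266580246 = 1042722947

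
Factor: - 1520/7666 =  - 2^3 * 5^1*19^1*3833^( - 1) =- 760/3833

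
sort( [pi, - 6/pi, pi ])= [ - 6/pi, pi,pi]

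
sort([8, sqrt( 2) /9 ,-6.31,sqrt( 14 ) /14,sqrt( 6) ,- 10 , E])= [- 10, - 6.31 , sqrt(2) /9 , sqrt(14) /14, sqrt(6),E,8 ] 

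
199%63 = 10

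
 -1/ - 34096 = 1/34096 = 0.00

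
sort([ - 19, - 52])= [-52,-19 ] 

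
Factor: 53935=5^1*7^1 * 23^1*67^1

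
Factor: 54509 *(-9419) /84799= - 39493867/6523 = - 7^1*11^( - 1)*593^(  -  1) * 599^1*9419^1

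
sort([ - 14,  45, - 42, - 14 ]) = [ - 42, - 14, - 14,45]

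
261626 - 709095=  - 447469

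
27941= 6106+21835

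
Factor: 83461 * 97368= 2^3*3^1*7^1*4057^1*11923^1 = 8126430648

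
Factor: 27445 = 5^1*11^1 * 499^1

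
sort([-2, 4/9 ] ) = [ - 2,4/9] 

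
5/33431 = 5/33431=0.00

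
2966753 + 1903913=4870666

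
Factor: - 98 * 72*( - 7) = 49392= 2^4*3^2*7^3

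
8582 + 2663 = 11245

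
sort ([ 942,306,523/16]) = [ 523/16,306, 942 ]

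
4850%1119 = 374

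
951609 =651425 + 300184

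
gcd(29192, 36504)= 8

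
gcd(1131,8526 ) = 87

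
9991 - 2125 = 7866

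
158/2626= 79/1313 =0.06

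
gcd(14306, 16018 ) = 2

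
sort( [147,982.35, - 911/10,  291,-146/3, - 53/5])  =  [ - 911/10, - 146/3 ,-53/5,147,291,982.35]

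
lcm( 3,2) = 6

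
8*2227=17816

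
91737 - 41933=49804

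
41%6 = 5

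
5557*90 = 500130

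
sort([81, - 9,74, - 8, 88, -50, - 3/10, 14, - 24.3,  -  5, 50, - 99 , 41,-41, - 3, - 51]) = [ - 99, - 51, - 50,-41, - 24.3, - 9, - 8, - 5,-3,-3/10, 14, 41,50, 74, 81,88] 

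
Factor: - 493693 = -493693^1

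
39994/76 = 526 + 9/38 = 526.24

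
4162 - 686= 3476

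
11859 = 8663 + 3196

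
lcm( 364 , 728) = 728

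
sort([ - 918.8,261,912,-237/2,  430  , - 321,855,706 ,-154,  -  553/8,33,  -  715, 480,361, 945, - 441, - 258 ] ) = [ - 918.8,-715, - 441, - 321,-258, - 154,-237/2, - 553/8,  33,261,  361,430,  480,706, 855,912,  945] 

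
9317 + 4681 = 13998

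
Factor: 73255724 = 2^2 * 131^1* 139801^1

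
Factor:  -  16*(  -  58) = 2^5 *29^1 =928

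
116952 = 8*14619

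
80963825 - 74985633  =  5978192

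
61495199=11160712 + 50334487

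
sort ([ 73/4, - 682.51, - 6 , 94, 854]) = [ -682.51,-6, 73/4, 94,854 ]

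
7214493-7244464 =-29971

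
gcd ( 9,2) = 1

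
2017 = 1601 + 416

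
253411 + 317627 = 571038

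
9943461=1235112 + 8708349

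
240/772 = 60/193 = 0.31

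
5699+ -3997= 1702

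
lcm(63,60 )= 1260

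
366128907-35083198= 331045709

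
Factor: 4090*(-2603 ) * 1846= -19653014420 = - 2^2 * 5^1 * 13^1 * 19^1*71^1*137^1 * 409^1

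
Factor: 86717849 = 137^1*632977^1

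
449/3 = 149 + 2/3 = 149.67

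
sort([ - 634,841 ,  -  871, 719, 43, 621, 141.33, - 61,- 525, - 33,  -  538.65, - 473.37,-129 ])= [-871, - 634,- 538.65, - 525, - 473.37,-129, - 61, - 33 , 43 , 141.33,  621, 719, 841 ] 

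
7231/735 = 1033/105 = 9.84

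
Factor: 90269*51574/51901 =4655533406/51901  =  2^1*17^( - 1)*19^1*43^( - 1 )*71^( - 1 )*107^1*241^1*4751^1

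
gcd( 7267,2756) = 13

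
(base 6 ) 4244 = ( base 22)1LI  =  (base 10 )964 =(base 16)3c4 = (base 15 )444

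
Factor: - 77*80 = -6160=- 2^4*5^1*7^1*11^1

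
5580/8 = 1395/2 = 697.50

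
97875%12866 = 7813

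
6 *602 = 3612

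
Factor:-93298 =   -  2^1*46649^1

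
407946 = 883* 462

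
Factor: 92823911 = 19^1*4885469^1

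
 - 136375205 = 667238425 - 803613630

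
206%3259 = 206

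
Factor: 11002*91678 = 1008641356= 2^2*23^1*1993^1*5501^1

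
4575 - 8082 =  - 3507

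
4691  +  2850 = 7541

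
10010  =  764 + 9246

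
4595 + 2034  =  6629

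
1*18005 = 18005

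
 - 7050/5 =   -  1410 = -1410.00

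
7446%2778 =1890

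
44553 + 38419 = 82972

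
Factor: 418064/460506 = 209032/230253 = 2^3*3^( - 1)*17^1*23^(-1)*29^1*47^( - 1) * 53^1 * 71^( -1)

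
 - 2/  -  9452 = 1/4726 = 0.00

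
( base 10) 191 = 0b10111111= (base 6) 515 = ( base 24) 7N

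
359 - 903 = - 544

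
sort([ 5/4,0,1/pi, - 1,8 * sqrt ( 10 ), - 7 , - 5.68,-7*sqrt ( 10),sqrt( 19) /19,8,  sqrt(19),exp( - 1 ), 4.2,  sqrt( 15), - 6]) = [ - 7*sqrt( 10 ), - 7, - 6, - 5.68,-1, 0,sqrt ( 19) /19,1/pi,exp(  -  1 ),5/4 , sqrt(15) , 4.2,sqrt( 19),8,  8*sqrt(10)]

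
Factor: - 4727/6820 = - 2^ (- 2 )*5^( - 1)*11^(  -  1)*29^1*31^( - 1)*163^1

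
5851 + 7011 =12862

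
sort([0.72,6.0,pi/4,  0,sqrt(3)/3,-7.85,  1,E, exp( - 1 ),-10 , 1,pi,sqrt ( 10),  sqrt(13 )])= [ - 10,- 7.85, 0, exp(-1),  sqrt(3 ) /3,0.72, pi/4 , 1, 1,E,  pi,  sqrt ( 10),sqrt( 13),  6.0] 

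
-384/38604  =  -1 + 3185/3217 = -0.01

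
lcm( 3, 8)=24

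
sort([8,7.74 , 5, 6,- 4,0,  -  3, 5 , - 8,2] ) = [ - 8, - 4, - 3,0,2, 5, 5 , 6 , 7.74,8]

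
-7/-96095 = 7/96095 = 0.00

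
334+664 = 998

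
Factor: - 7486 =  - 2^1*19^1*197^1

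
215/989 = 5/23 = 0.22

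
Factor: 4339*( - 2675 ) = -11606825 = -5^2*107^1*4339^1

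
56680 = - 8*( - 7085 ) 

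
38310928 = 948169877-909858949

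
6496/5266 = 3248/2633 =1.23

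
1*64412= 64412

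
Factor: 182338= 2^1*13^1*7013^1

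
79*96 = 7584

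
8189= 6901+1288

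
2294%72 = 62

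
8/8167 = 8/8167=0.00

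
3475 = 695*5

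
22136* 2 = 44272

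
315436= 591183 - 275747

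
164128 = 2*82064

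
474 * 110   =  52140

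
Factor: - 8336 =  - 2^4*521^1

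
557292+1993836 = 2551128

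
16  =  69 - 53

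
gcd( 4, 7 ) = 1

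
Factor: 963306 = 2^1*3^3*17839^1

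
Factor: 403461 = 3^4 * 17^1*293^1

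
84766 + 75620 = 160386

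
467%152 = 11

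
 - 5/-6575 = 1/1315=0.00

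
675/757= 675/757 = 0.89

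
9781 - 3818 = 5963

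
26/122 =13/61 = 0.21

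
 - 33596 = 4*( - 8399 ) 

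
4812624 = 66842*72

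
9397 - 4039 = 5358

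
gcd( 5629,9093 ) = 433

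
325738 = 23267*14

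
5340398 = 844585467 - 839245069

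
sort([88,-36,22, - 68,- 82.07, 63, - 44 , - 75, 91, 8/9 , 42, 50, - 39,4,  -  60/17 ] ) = [ - 82.07,  -  75,-68,-44,-39, - 36,  -  60/17, 8/9, 4,22,42 , 50,63,  88,91 ] 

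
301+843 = 1144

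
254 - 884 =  - 630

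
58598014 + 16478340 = 75076354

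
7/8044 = 7/8044 =0.00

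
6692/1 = 6692 = 6692.00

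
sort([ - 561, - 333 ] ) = [ - 561, -333] 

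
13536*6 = 81216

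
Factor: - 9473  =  -9473^1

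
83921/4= 83921/4 = 20980.25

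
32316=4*8079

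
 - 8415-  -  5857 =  - 2558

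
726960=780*932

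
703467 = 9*78163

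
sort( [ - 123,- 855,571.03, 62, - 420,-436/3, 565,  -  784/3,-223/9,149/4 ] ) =[  -  855, - 420, - 784/3, - 436/3, - 123 ,- 223/9,149/4  ,  62,565,571.03]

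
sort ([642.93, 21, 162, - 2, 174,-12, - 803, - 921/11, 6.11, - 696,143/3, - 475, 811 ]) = [ - 803, -696, - 475, - 921/11, - 12,-2, 6.11,21, 143/3 , 162, 174,642.93 , 811]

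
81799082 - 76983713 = 4815369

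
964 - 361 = 603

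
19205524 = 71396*269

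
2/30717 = 2/30717 = 0.00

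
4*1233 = 4932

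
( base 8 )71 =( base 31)1Q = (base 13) 45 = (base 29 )1s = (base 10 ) 57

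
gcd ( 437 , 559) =1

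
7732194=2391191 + 5341003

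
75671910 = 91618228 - 15946318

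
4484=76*59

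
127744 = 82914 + 44830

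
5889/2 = 5889/2= 2944.50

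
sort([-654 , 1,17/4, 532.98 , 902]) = [ - 654,1 , 17/4,532.98,  902]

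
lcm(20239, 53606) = 1983422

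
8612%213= 92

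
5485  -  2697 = 2788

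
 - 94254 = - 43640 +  - 50614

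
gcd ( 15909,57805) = 1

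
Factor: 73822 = 2^1*7^1*  5273^1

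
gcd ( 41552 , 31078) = 2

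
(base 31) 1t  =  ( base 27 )26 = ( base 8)74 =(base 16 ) 3c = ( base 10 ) 60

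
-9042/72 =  - 126 + 5/12 =-125.58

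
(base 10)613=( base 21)184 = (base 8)1145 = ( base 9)751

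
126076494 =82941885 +43134609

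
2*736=1472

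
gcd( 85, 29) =1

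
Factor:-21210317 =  - 21210317^1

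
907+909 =1816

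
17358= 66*263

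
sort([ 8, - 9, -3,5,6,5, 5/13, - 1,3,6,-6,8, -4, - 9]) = [ - 9, - 9,- 6, - 4, - 3, - 1 , 5/13,  3,5,5,6,6,8,8 ]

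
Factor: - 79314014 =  - 2^1*13^1 * 29^1*37^1*2843^1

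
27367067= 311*87997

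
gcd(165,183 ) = 3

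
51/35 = 51/35 = 1.46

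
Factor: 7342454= 2^1*7^2*74923^1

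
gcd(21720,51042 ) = 1086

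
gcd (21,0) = 21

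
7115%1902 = 1409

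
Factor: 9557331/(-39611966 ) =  - 2^( - 1)* 3^1* 7^1*31^1* 53^1*277^1*19805983^ (  -  1) 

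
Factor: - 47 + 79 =32 = 2^5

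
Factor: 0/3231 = 0^1  =  0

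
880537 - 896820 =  - 16283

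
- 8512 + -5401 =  - 13913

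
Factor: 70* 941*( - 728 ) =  - 2^4* 5^1 * 7^2  *  13^1*941^1 = - 47953360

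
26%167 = 26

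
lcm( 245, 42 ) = 1470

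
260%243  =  17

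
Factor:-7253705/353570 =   -  1450741/70714 = - 2^( - 1 )*7^(  -  1 )*5051^( - 1)*1450741^1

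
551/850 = 551/850 = 0.65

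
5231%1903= 1425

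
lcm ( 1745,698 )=3490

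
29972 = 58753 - 28781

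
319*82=26158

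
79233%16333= 13901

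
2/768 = 1/384= 0.00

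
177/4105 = 177/4105 = 0.04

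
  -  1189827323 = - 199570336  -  990256987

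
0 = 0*6753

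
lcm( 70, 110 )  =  770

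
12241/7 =12241/7 = 1748.71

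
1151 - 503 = 648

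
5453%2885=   2568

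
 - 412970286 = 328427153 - 741397439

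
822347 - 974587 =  - 152240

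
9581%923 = 351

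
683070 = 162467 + 520603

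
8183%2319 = 1226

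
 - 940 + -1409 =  - 2349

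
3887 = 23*169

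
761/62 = 761/62 =12.27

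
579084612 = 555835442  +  23249170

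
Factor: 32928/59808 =7^2*89^( - 1) = 49/89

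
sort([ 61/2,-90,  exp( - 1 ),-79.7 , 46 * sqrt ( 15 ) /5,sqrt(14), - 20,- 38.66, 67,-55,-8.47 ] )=[ - 90 , - 79.7, - 55, - 38.66,- 20, - 8.47, exp(-1), sqrt(14),61/2,46*sqrt( 15) /5, 67]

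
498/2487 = 166/829= 0.20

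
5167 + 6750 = 11917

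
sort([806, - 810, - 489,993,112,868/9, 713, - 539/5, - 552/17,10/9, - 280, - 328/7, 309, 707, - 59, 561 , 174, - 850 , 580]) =[ - 850,  -  810, - 489, - 280, - 539/5, - 59, - 328/7, - 552/17, 10/9,868/9,112, 174,  309, 561,  580, 707,713,806,  993 ]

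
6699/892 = 6699/892=7.51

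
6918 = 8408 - 1490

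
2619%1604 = 1015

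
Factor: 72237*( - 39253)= -3^1 * 11^2*17^1*199^1*2309^1 = - 2835518961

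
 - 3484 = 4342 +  - 7826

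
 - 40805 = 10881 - 51686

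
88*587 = 51656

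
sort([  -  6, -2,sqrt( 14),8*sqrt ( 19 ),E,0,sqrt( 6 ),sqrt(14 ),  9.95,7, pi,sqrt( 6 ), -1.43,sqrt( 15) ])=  [ - 6, - 2, - 1.43,  0,sqrt (6),  sqrt( 6), E,pi,sqrt(14),sqrt(  14),sqrt( 15),7, 9.95,  8*sqrt(19)]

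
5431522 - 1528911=3902611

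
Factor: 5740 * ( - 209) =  - 2^2*5^1 * 7^1*11^1* 19^1*41^1 = - 1199660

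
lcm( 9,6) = 18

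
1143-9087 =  - 7944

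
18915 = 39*485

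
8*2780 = 22240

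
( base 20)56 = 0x6a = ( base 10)106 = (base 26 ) 42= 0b1101010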